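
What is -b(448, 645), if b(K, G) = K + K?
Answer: -896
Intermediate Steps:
b(K, G) = 2*K
-b(448, 645) = -2*448 = -1*896 = -896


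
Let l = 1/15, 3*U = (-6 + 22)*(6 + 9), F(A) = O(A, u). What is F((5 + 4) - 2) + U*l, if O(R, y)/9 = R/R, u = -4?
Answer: 43/3 ≈ 14.333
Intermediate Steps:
O(R, y) = 9 (O(R, y) = 9*(R/R) = 9*1 = 9)
F(A) = 9
U = 80 (U = ((-6 + 22)*(6 + 9))/3 = (16*15)/3 = (1/3)*240 = 80)
l = 1/15 ≈ 0.066667
F((5 + 4) - 2) + U*l = 9 + 80*(1/15) = 9 + 16/3 = 43/3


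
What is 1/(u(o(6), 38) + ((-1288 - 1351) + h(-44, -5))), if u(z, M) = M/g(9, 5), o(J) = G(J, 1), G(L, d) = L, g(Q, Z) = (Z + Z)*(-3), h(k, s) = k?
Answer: -15/40264 ≈ -0.00037254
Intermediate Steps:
g(Q, Z) = -6*Z (g(Q, Z) = (2*Z)*(-3) = -6*Z)
o(J) = J
u(z, M) = -M/30 (u(z, M) = M/((-6*5)) = M/(-30) = M*(-1/30) = -M/30)
1/(u(o(6), 38) + ((-1288 - 1351) + h(-44, -5))) = 1/(-1/30*38 + ((-1288 - 1351) - 44)) = 1/(-19/15 + (-2639 - 44)) = 1/(-19/15 - 2683) = 1/(-40264/15) = -15/40264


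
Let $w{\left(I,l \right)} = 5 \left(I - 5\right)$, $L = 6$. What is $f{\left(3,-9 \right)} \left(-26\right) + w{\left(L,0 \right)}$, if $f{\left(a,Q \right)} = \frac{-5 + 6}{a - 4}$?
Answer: $31$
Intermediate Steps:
$w{\left(I,l \right)} = -25 + 5 I$ ($w{\left(I,l \right)} = 5 \left(-5 + I\right) = -25 + 5 I$)
$f{\left(a,Q \right)} = \frac{1}{-4 + a}$ ($f{\left(a,Q \right)} = 1 \frac{1}{-4 + a} = \frac{1}{-4 + a}$)
$f{\left(3,-9 \right)} \left(-26\right) + w{\left(L,0 \right)} = \frac{1}{-4 + 3} \left(-26\right) + \left(-25 + 5 \cdot 6\right) = \frac{1}{-1} \left(-26\right) + \left(-25 + 30\right) = \left(-1\right) \left(-26\right) + 5 = 26 + 5 = 31$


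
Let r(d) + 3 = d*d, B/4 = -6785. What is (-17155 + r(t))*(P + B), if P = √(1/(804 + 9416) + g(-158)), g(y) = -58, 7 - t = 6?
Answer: 465640980 - 2451*I*√1514499245/730 ≈ 4.6564e+8 - 1.3066e+5*I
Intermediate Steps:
t = 1 (t = 7 - 1*6 = 7 - 6 = 1)
P = I*√1514499245/5110 (P = √(1/(804 + 9416) - 58) = √(1/10220 - 58) = √(-592759/10220) = I*√1514499245/5110 ≈ 7.6158*I)
B = -27140 (B = 4*(-6785) = -27140)
r(d) = -3 + d² (r(d) = -3 + d*d = -3 + d²)
(-17155 + r(t))*(P + B) = (-17155 + (-3 + 1²))*(I*√1514499245/5110 - 27140) = (-17155 + (-3 + 1))*(-27140 + I*√1514499245/5110) = (-17155 - 2)*(-27140 + I*√1514499245/5110) = -17157*(-27140 + I*√1514499245/5110) = 465640980 - 2451*I*√1514499245/730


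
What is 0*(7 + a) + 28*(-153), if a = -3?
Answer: -4284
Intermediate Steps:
0*(7 + a) + 28*(-153) = 0*(7 - 3) + 28*(-153) = 0*4 - 4284 = 0 - 4284 = -4284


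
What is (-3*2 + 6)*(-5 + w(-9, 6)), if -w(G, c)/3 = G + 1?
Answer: 0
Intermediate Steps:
w(G, c) = -3 - 3*G (w(G, c) = -3*(G + 1) = -3*(1 + G) = -3 - 3*G)
(-3*2 + 6)*(-5 + w(-9, 6)) = (-3*2 + 6)*(-5 + (-3 - 3*(-9))) = (-6 + 6)*(-5 + (-3 + 27)) = 0*(-5 + 24) = 0*19 = 0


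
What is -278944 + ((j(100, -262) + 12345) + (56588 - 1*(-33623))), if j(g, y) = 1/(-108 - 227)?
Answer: -59089981/335 ≈ -1.7639e+5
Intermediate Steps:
j(g, y) = -1/335 (j(g, y) = 1/(-335) = -1/335)
-278944 + ((j(100, -262) + 12345) + (56588 - 1*(-33623))) = -278944 + ((-1/335 + 12345) + (56588 - 1*(-33623))) = -278944 + (4135574/335 + (56588 + 33623)) = -278944 + (4135574/335 + 90211) = -278944 + 34356259/335 = -59089981/335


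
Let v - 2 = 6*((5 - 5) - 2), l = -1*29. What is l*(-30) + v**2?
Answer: 970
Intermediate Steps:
l = -29
v = -10 (v = 2 + 6*((5 - 5) - 2) = 2 + 6*(0 - 2) = 2 + 6*(-2) = 2 - 12 = -10)
l*(-30) + v**2 = -29*(-30) + (-10)**2 = 870 + 100 = 970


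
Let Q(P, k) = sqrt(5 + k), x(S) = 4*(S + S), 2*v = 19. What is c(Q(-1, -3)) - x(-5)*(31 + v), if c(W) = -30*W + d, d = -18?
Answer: 1602 - 30*sqrt(2) ≈ 1559.6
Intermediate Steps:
v = 19/2 (v = (1/2)*19 = 19/2 ≈ 9.5000)
x(S) = 8*S (x(S) = 4*(2*S) = 8*S)
c(W) = -18 - 30*W (c(W) = -30*W - 18 = -18 - 30*W)
c(Q(-1, -3)) - x(-5)*(31 + v) = (-18 - 30*sqrt(5 - 3)) - 8*(-5)*(31 + 19/2) = (-18 - 30*sqrt(2)) - (-40)*81/2 = (-18 - 30*sqrt(2)) - 1*(-1620) = (-18 - 30*sqrt(2)) + 1620 = 1602 - 30*sqrt(2)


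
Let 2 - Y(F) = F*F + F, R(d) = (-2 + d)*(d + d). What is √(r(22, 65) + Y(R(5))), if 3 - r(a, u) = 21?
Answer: I*√946 ≈ 30.757*I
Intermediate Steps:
R(d) = 2*d*(-2 + d) (R(d) = (-2 + d)*(2*d) = 2*d*(-2 + d))
r(a, u) = -18 (r(a, u) = 3 - 1*21 = 3 - 21 = -18)
Y(F) = 2 - F - F² (Y(F) = 2 - (F*F + F) = 2 - (F² + F) = 2 - (F + F²) = 2 + (-F - F²) = 2 - F - F²)
√(r(22, 65) + Y(R(5))) = √(-18 + (2 - 2*5*(-2 + 5) - (2*5*(-2 + 5))²)) = √(-18 + (2 - 2*5*3 - (2*5*3)²)) = √(-18 + (2 - 1*30 - 1*30²)) = √(-18 + (2 - 30 - 1*900)) = √(-18 + (2 - 30 - 900)) = √(-18 - 928) = √(-946) = I*√946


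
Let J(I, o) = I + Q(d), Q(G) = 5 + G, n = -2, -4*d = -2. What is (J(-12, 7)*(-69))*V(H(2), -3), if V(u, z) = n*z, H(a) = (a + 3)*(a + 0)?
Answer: 2691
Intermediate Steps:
d = ½ (d = -¼*(-2) = ½ ≈ 0.50000)
H(a) = a*(3 + a) (H(a) = (3 + a)*a = a*(3 + a))
J(I, o) = 11/2 + I (J(I, o) = I + (5 + ½) = I + 11/2 = 11/2 + I)
V(u, z) = -2*z
(J(-12, 7)*(-69))*V(H(2), -3) = ((11/2 - 12)*(-69))*(-2*(-3)) = -13/2*(-69)*6 = (897/2)*6 = 2691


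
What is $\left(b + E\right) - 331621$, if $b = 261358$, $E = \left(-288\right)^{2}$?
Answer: $12681$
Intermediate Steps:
$E = 82944$
$\left(b + E\right) - 331621 = \left(261358 + 82944\right) - 331621 = 344302 - 331621 = 12681$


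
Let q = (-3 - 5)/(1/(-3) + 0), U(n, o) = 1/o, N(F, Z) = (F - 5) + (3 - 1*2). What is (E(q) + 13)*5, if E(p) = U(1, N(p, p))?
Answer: 261/4 ≈ 65.250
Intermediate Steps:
N(F, Z) = -4 + F (N(F, Z) = (-5 + F) + (3 - 2) = (-5 + F) + 1 = -4 + F)
q = 24 (q = -8/(-1/3 + 0) = -8/(-1/3) = -8*(-3) = 24)
E(p) = 1/(-4 + p)
(E(q) + 13)*5 = (1/(-4 + 24) + 13)*5 = (1/20 + 13)*5 = (261/20)*5 = 261/4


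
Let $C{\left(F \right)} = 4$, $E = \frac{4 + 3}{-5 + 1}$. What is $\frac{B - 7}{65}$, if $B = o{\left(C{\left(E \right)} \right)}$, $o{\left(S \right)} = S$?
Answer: $- \frac{3}{65} \approx -0.046154$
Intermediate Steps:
$E = - \frac{7}{4}$ ($E = \frac{7}{-4} = 7 \left(- \frac{1}{4}\right) = - \frac{7}{4} \approx -1.75$)
$B = 4$
$\frac{B - 7}{65} = \frac{4 - 7}{65} = \frac{1}{65} \left(-3\right) = - \frac{3}{65}$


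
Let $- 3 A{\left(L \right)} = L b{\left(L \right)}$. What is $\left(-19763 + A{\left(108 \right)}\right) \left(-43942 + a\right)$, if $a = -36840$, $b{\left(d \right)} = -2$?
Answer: $1590678362$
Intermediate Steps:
$A{\left(L \right)} = \frac{2 L}{3}$ ($A{\left(L \right)} = - \frac{L \left(-2\right)}{3} = - \frac{\left(-2\right) L}{3} = \frac{2 L}{3}$)
$\left(-19763 + A{\left(108 \right)}\right) \left(-43942 + a\right) = \left(-19763 + \frac{2}{3} \cdot 108\right) \left(-43942 - 36840\right) = \left(-19763 + 72\right) \left(-80782\right) = \left(-19691\right) \left(-80782\right) = 1590678362$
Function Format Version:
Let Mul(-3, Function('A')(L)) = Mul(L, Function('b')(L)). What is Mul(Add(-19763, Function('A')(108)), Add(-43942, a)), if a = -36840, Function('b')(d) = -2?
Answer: 1590678362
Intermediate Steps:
Function('A')(L) = Mul(Rational(2, 3), L) (Function('A')(L) = Mul(Rational(-1, 3), Mul(L, -2)) = Mul(Rational(-1, 3), Mul(-2, L)) = Mul(Rational(2, 3), L))
Mul(Add(-19763, Function('A')(108)), Add(-43942, a)) = Mul(Add(-19763, Mul(Rational(2, 3), 108)), Add(-43942, -36840)) = Mul(Add(-19763, 72), -80782) = Mul(-19691, -80782) = 1590678362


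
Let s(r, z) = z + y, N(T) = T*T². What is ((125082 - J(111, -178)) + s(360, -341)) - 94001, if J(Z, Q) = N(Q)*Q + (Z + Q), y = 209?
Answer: -1003844840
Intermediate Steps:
N(T) = T³
s(r, z) = 209 + z (s(r, z) = z + 209 = 209 + z)
J(Z, Q) = Q + Z + Q⁴ (J(Z, Q) = Q³*Q + (Z + Q) = Q⁴ + (Q + Z) = Q + Z + Q⁴)
((125082 - J(111, -178)) + s(360, -341)) - 94001 = ((125082 - (-178 + 111 + (-178)⁴)) + (209 - 341)) - 94001 = ((125082 - (-178 + 111 + 1003875856)) - 132) - 94001 = ((125082 - 1*1003875789) - 132) - 94001 = ((125082 - 1003875789) - 132) - 94001 = (-1003750707 - 132) - 94001 = -1003750839 - 94001 = -1003844840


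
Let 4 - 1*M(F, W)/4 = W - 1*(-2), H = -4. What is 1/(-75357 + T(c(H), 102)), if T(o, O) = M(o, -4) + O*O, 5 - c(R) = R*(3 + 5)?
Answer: -1/64929 ≈ -1.5401e-5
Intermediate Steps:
M(F, W) = 8 - 4*W (M(F, W) = 16 - 4*(W - 1*(-2)) = 16 - 4*(W + 2) = 16 - 4*(2 + W) = 16 + (-8 - 4*W) = 8 - 4*W)
c(R) = 5 - 8*R (c(R) = 5 - R*(3 + 5) = 5 - R*8 = 5 - 8*R)
T(o, O) = 24 + O**2 (T(o, O) = (8 - 4*(-4)) + O*O = (8 + 16) + O**2 = 24 + O**2)
1/(-75357 + T(c(H), 102)) = 1/(-75357 + (24 + 102**2)) = 1/(-75357 + (24 + 10404)) = 1/(-75357 + 10428) = 1/(-64929) = -1/64929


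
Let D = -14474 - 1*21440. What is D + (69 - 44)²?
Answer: -35289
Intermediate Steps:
D = -35914 (D = -14474 - 21440 = -35914)
D + (69 - 44)² = -35914 + (69 - 44)² = -35914 + 25² = -35914 + 625 = -35289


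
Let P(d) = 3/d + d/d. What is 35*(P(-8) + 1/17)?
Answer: 3255/136 ≈ 23.934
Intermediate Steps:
P(d) = 1 + 3/d (P(d) = 3/d + 1 = 1 + 3/d)
35*(P(-8) + 1/17) = 35*((3 - 8)/(-8) + 1/17) = 35*(-1/8*(-5) + 1/17) = 35*(5/8 + 1/17) = 35*(93/136) = 3255/136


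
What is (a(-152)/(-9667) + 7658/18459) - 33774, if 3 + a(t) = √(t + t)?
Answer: -860952137737/25491879 - 4*I*√19/9667 ≈ -33774.0 - 0.0018036*I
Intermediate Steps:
a(t) = -3 + √2*√t (a(t) = -3 + √(t + t) = -3 + √(2*t) = -3 + √2*√t)
(a(-152)/(-9667) + 7658/18459) - 33774 = ((-3 + √2*√(-152))/(-9667) + 7658/18459) - 33774 = ((-3 + √2*(2*I*√38))*(-1/9667) + 7658*(1/18459)) - 33774 = ((-3 + 4*I*√19)*(-1/9667) + 1094/2637) - 33774 = ((3/9667 - 4*I*√19/9667) + 1094/2637) - 33774 = (10583609/25491879 - 4*I*√19/9667) - 33774 = -860952137737/25491879 - 4*I*√19/9667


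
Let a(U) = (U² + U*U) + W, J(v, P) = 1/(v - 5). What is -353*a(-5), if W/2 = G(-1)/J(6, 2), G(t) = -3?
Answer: -15532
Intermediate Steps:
J(v, P) = 1/(-5 + v)
W = -6 (W = 2*(-3/(1/(-5 + 6))) = 2*(-3/(1/1)) = 2*(-3/1) = 2*(-3*1) = 2*(-3) = -6)
a(U) = -6 + 2*U² (a(U) = (U² + U*U) - 6 = (U² + U²) - 6 = 2*U² - 6 = -6 + 2*U²)
-353*a(-5) = -353*(-6 + 2*(-5)²) = -353*(-6 + 2*25) = -353*(-6 + 50) = -353*44 = -15532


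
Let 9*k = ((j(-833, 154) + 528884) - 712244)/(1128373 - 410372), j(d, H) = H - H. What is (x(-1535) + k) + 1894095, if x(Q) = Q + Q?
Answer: 4073273461955/2154003 ≈ 1.8910e+6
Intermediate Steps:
j(d, H) = 0
x(Q) = 2*Q
k = -61120/2154003 (k = (((0 + 528884) - 712244)/(1128373 - 410372))/9 = ((528884 - 712244)/718001)/9 = (-183360*1/718001)/9 = (⅑)*(-183360/718001) = -61120/2154003 ≈ -0.028375)
(x(-1535) + k) + 1894095 = (2*(-1535) - 61120/2154003) + 1894095 = (-3070 - 61120/2154003) + 1894095 = -6612850330/2154003 + 1894095 = 4073273461955/2154003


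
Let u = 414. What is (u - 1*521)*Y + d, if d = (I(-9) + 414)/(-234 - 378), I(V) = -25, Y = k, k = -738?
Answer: 48326803/612 ≈ 78965.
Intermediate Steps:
Y = -738
d = -389/612 (d = (-25 + 414)/(-234 - 378) = 389/(-612) = 389*(-1/612) = -389/612 ≈ -0.63562)
(u - 1*521)*Y + d = (414 - 1*521)*(-738) - 389/612 = (414 - 521)*(-738) - 389/612 = -107*(-738) - 389/612 = 78966 - 389/612 = 48326803/612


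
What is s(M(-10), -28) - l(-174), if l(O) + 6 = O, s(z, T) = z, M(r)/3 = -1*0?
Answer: 180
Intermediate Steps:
M(r) = 0 (M(r) = 3*(-1*0) = 3*0 = 0)
l(O) = -6 + O
s(M(-10), -28) - l(-174) = 0 - (-6 - 174) = 0 - 1*(-180) = 0 + 180 = 180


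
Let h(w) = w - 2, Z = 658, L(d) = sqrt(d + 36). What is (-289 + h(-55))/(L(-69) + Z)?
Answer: -227668/432997 + 346*I*sqrt(33)/432997 ≈ -0.5258 + 0.0045904*I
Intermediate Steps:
L(d) = sqrt(36 + d)
h(w) = -2 + w
(-289 + h(-55))/(L(-69) + Z) = (-289 + (-2 - 55))/(sqrt(36 - 69) + 658) = (-289 - 57)/(sqrt(-33) + 658) = -346/(I*sqrt(33) + 658) = -346/(658 + I*sqrt(33))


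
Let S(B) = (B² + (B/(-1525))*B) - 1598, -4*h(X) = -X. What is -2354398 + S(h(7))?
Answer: -14371556931/6100 ≈ -2.3560e+6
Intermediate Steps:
h(X) = X/4 (h(X) = -(-1)*X/4 = X/4)
S(B) = -1598 + 1524*B²/1525 (S(B) = (B² + (B*(-1/1525))*B) - 1598 = (B² + (-B/1525)*B) - 1598 = (B² - B²/1525) - 1598 = 1524*B²/1525 - 1598 = -1598 + 1524*B²/1525)
-2354398 + S(h(7)) = -2354398 + (-1598 + 1524*((¼)*7)²/1525) = -2354398 + (-1598 + 1524*(7/4)²/1525) = -2354398 + (-1598 + (1524/1525)*(49/16)) = -2354398 + (-1598 + 18669/6100) = -2354398 - 9729131/6100 = -14371556931/6100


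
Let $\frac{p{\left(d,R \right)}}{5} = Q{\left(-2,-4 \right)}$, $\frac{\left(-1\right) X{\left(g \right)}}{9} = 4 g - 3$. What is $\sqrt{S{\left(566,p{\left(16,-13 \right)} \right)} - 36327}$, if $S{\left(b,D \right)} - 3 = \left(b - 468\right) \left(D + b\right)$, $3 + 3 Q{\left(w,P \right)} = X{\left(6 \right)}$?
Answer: $2 i \sqrt{3054} \approx 110.53 i$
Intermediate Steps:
$X{\left(g \right)} = 27 - 36 g$ ($X{\left(g \right)} = - 9 \left(4 g - 3\right) = - 9 \left(-3 + 4 g\right) = 27 - 36 g$)
$Q{\left(w,P \right)} = -64$ ($Q{\left(w,P \right)} = -1 + \frac{27 - 216}{3} = -1 + \frac{1}{3} \left(-189\right) = -1 - 63 = -64$)
$p{\left(d,R \right)} = -320$ ($p{\left(d,R \right)} = 5 \left(-64\right) = -320$)
$S{\left(b,D \right)} = 3 + \left(-468 + b\right) \left(D + b\right)$ ($S{\left(b,D \right)} = 3 + \left(b - 468\right) \left(D + b\right) = 3 + \left(-468 + b\right) \left(D + b\right)$)
$\sqrt{S{\left(566,p{\left(16,-13 \right)} \right)} - 36327} = \sqrt{\left(3 + 566^{2} - -149760 - 264888 - 181120\right) - 36327} = \sqrt{\left(3 + 320356 + 149760 - 264888 - 181120\right) - 36327} = \sqrt{24111 - 36327} = \sqrt{-12216} = 2 i \sqrt{3054}$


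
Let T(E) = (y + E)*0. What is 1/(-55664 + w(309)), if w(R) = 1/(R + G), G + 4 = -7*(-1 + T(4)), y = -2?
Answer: -312/17367167 ≈ -1.7965e-5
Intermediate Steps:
T(E) = 0 (T(E) = (-2 + E)*0 = 0)
G = 3 (G = -4 - 7*(-1 + 0) = -4 - 7*(-1) = -4 + 7 = 3)
w(R) = 1/(3 + R) (w(R) = 1/(R + 3) = 1/(3 + R))
1/(-55664 + w(309)) = 1/(-55664 + 1/(3 + 309)) = 1/(-55664 + 1/312) = 1/(-17367167/312) = -312/17367167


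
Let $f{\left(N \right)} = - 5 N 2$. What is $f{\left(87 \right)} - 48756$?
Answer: $-49626$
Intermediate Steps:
$f{\left(N \right)} = - 10 N$
$f{\left(87 \right)} - 48756 = \left(-10\right) 87 - 48756 = -870 - 48756 = -49626$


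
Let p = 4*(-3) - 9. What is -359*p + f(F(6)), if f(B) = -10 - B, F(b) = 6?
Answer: 7523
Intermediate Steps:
p = -21 (p = -12 - 9 = -21)
-359*p + f(F(6)) = -359*(-21) + (-10 - 1*6) = 7539 + (-10 - 6) = 7539 - 16 = 7523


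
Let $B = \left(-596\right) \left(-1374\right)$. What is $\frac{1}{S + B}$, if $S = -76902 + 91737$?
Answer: $\frac{1}{833739} \approx 1.1994 \cdot 10^{-6}$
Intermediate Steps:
$B = 818904$
$S = 14835$
$\frac{1}{S + B} = \frac{1}{14835 + 818904} = \frac{1}{833739}$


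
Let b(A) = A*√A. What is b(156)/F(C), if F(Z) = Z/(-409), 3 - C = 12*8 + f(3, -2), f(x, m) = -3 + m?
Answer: 15951*√39/11 ≈ 9055.8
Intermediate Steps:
b(A) = A^(3/2)
C = -88 (C = 3 - (12*8 + (-3 - 2)) = 3 - (96 - 5) = 3 - 1*91 = 3 - 91 = -88)
F(Z) = -Z/409 (F(Z) = Z*(-1/409) = -Z/409)
b(156)/F(C) = 156^(3/2)/((-1/409*(-88))) = (312*√39)/(88/409) = (312*√39)*(409/88) = 15951*√39/11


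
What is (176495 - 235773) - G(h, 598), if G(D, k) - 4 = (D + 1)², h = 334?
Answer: -171507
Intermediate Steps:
G(D, k) = 4 + (1 + D)² (G(D, k) = 4 + (D + 1)² = 4 + (1 + D)²)
(176495 - 235773) - G(h, 598) = (176495 - 235773) - (4 + (1 + 334)²) = -59278 - (4 + 335²) = -59278 - (4 + 112225) = -59278 - 1*112229 = -59278 - 112229 = -171507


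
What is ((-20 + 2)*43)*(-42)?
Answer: 32508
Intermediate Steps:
((-20 + 2)*43)*(-42) = -18*43*(-42) = -774*(-42) = 32508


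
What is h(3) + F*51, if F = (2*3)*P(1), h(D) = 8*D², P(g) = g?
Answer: 378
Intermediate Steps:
F = 6 (F = (2*3)*1 = 6*1 = 6)
h(3) + F*51 = 8*3² + 6*51 = 8*9 + 306 = 72 + 306 = 378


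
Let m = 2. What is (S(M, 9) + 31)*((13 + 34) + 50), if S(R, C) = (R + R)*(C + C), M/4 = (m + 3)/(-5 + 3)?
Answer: -31913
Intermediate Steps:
M = -10 (M = 4*((2 + 3)/(-5 + 3)) = 4*(5/(-2)) = 4*(5*(-½)) = 4*(-5/2) = -10)
S(R, C) = 4*C*R (S(R, C) = (2*R)*(2*C) = 4*C*R)
(S(M, 9) + 31)*((13 + 34) + 50) = (4*9*(-10) + 31)*((13 + 34) + 50) = (-360 + 31)*(47 + 50) = -329*97 = -31913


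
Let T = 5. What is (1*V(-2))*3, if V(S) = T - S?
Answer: 21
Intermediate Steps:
V(S) = 5 - S
(1*V(-2))*3 = (1*(5 - 1*(-2)))*3 = (1*(5 + 2))*3 = (1*7)*3 = 7*3 = 21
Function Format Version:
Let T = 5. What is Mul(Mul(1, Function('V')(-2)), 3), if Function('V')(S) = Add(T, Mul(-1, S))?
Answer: 21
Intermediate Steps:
Function('V')(S) = Add(5, Mul(-1, S))
Mul(Mul(1, Function('V')(-2)), 3) = Mul(Mul(1, Add(5, Mul(-1, -2))), 3) = Mul(Mul(1, Add(5, 2)), 3) = Mul(Mul(1, 7), 3) = Mul(7, 3) = 21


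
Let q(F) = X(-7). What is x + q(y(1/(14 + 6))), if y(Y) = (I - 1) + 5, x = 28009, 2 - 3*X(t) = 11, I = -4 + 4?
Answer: 28006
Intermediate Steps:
I = 0
X(t) = -3 (X(t) = ⅔ - ⅓*11 = ⅔ - 11/3 = -3)
y(Y) = 4 (y(Y) = (0 - 1) + 5 = -1 + 5 = 4)
q(F) = -3
x + q(y(1/(14 + 6))) = 28009 - 3 = 28006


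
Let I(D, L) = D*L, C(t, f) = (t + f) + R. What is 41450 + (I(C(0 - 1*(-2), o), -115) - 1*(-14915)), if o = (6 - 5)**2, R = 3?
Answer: 55675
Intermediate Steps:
o = 1 (o = 1**2 = 1)
C(t, f) = 3 + f + t (C(t, f) = (t + f) + 3 = (f + t) + 3 = 3 + f + t)
41450 + (I(C(0 - 1*(-2), o), -115) - 1*(-14915)) = 41450 + ((3 + 1 + (0 - 1*(-2)))*(-115) - 1*(-14915)) = 41450 + ((3 + 1 + (0 + 2))*(-115) + 14915) = 41450 + ((3 + 1 + 2)*(-115) + 14915) = 41450 + (6*(-115) + 14915) = 41450 + (-690 + 14915) = 41450 + 14225 = 55675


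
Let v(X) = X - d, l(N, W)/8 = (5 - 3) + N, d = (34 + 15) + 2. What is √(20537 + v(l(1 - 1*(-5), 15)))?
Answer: 5*√822 ≈ 143.35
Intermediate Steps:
d = 51 (d = 49 + 2 = 51)
l(N, W) = 16 + 8*N (l(N, W) = 8*((5 - 3) + N) = 8*(2 + N) = 16 + 8*N)
v(X) = -51 + X (v(X) = X - 1*51 = X - 51 = -51 + X)
√(20537 + v(l(1 - 1*(-5), 15))) = √(20537 + (-51 + (16 + 8*(1 - 1*(-5))))) = √(20537 + (-51 + (16 + 8*(1 + 5)))) = √(20537 + (-51 + (16 + 8*6))) = √(20537 + (-51 + (16 + 48))) = √(20537 + (-51 + 64)) = √(20537 + 13) = √20550 = 5*√822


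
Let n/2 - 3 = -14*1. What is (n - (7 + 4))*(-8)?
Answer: 264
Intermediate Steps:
n = -22 (n = 6 + 2*(-14*1) = 6 + 2*(-14) = 6 - 28 = -22)
(n - (7 + 4))*(-8) = (-22 - (7 + 4))*(-8) = (-22 - 1*11)*(-8) = (-22 - 11)*(-8) = -33*(-8) = 264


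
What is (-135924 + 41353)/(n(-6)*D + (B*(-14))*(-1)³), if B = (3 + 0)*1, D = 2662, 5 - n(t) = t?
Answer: -94571/29324 ≈ -3.2250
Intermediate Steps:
n(t) = 5 - t
B = 3 (B = 3*1 = 3)
(-135924 + 41353)/(n(-6)*D + (B*(-14))*(-1)³) = (-135924 + 41353)/((5 - 1*(-6))*2662 + (3*(-14))*(-1)³) = -94571/((5 + 6)*2662 - 42*(-1)) = -94571/(11*2662 + 42) = -94571/(29282 + 42) = -94571/29324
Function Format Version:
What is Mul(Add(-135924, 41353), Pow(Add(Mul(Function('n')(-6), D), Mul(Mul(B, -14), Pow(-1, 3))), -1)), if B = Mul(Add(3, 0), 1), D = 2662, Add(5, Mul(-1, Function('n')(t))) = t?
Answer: Rational(-94571, 29324) ≈ -3.2250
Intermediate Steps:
Function('n')(t) = Add(5, Mul(-1, t))
B = 3 (B = Mul(3, 1) = 3)
Mul(Add(-135924, 41353), Pow(Add(Mul(Function('n')(-6), D), Mul(Mul(B, -14), Pow(-1, 3))), -1)) = Mul(Add(-135924, 41353), Pow(Add(Mul(Add(5, Mul(-1, -6)), 2662), Mul(Mul(3, -14), Pow(-1, 3))), -1)) = Mul(-94571, Pow(Add(Mul(Add(5, 6), 2662), Mul(-42, -1)), -1)) = Mul(-94571, Pow(Add(Mul(11, 2662), 42), -1)) = Mul(-94571, Pow(Add(29282, 42), -1)) = Mul(-94571, Pow(29324, -1)) = Mul(-94571, Rational(1, 29324)) = Rational(-94571, 29324)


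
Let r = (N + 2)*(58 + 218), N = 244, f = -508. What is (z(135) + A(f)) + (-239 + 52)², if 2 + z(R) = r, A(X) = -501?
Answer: 102362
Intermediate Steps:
r = 67896 (r = (244 + 2)*(58 + 218) = 246*276 = 67896)
z(R) = 67894 (z(R) = -2 + 67896 = 67894)
(z(135) + A(f)) + (-239 + 52)² = (67894 - 501) + (-239 + 52)² = 67393 + (-187)² = 67393 + 34969 = 102362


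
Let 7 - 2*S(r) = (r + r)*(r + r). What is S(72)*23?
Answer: -476767/2 ≈ -2.3838e+5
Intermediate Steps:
S(r) = 7/2 - 2*r² (S(r) = 7/2 - (r + r)*(r + r)/2 = 7/2 - 2*r*2*r/2 = 7/2 - 2*r²)
S(72)*23 = (7/2 - 2*72²)*23 = (7/2 - 2*5184)*23 = (7/2 - 10368)*23 = -20729/2*23 = -476767/2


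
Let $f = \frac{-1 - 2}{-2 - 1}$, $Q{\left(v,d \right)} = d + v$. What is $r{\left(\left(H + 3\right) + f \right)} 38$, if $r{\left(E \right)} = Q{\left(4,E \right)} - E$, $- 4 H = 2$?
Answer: $152$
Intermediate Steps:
$H = - \frac{1}{2}$ ($H = \left(- \frac{1}{4}\right) 2 = - \frac{1}{2} \approx -0.5$)
$f = 1$ ($f = - \frac{3}{-3} = \left(-3\right) \left(- \frac{1}{3}\right) = 1$)
$r{\left(E \right)} = 4$ ($r{\left(E \right)} = \left(E + 4\right) - E = \left(4 + E\right) - E = 4$)
$r{\left(\left(H + 3\right) + f \right)} 38 = 4 \cdot 38 = 152$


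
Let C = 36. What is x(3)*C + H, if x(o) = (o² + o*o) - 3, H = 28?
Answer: 568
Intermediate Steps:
x(o) = -3 + 2*o² (x(o) = (o² + o²) - 3 = 2*o² - 3 = -3 + 2*o²)
x(3)*C + H = (-3 + 2*3²)*36 + 28 = (-3 + 2*9)*36 + 28 = (-3 + 18)*36 + 28 = 15*36 + 28 = 540 + 28 = 568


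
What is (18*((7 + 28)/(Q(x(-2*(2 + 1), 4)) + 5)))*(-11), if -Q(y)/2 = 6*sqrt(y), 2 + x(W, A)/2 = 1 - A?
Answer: -6930/293 - 16632*I*sqrt(10)/293 ≈ -23.652 - 179.51*I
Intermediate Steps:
x(W, A) = -2 - 2*A (x(W, A) = -4 + 2*(1 - A) = -4 + (2 - 2*A) = -2 - 2*A)
Q(y) = -12*sqrt(y)
(18*((7 + 28)/(Q(x(-2*(2 + 1), 4)) + 5)))*(-11) = (18*((7 + 28)/(-12*sqrt(-2 - 2*4) + 5)))*(-11) = (18*(35/(-12*sqrt(-2 - 8) + 5)))*(-11) = (18*(35/(-12*I*sqrt(10) + 5)))*(-11) = (18*(35/(5 - 12*I*sqrt(10))))*(-11) = (630/(5 - 12*I*sqrt(10)))*(-11) = -6930/(5 - 12*I*sqrt(10))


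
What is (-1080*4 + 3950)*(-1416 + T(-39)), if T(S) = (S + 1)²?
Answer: -10360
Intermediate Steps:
T(S) = (1 + S)²
(-1080*4 + 3950)*(-1416 + T(-39)) = (-1080*4 + 3950)*(-1416 + (1 - 39)²) = (-4320 + 3950)*(-1416 + (-38)²) = -370*(-1416 + 1444) = -370*28 = -10360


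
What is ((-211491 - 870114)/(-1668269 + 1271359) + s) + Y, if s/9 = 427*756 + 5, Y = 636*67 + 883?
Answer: 234085668257/79382 ≈ 2.9489e+6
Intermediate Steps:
Y = 43495 (Y = 42612 + 883 = 43495)
s = 2905353 (s = 9*(427*756 + 5) = 9*(322812 + 5) = 9*322817 = 2905353)
((-211491 - 870114)/(-1668269 + 1271359) + s) + Y = ((-211491 - 870114)/(-1668269 + 1271359) + 2905353) + 43495 = (-1081605/(-396910) + 2905353) + 43495 = (-1081605*(-1/396910) + 2905353) + 43495 = (216321/79382 + 2905353) + 43495 = 230632948167/79382 + 43495 = 234085668257/79382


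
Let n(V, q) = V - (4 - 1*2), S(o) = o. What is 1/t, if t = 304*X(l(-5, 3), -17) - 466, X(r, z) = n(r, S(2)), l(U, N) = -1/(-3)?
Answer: -3/2918 ≈ -0.0010281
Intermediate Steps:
n(V, q) = -2 + V (n(V, q) = V - (4 - 2) = V - 1*2 = V - 2 = -2 + V)
l(U, N) = ⅓ (l(U, N) = -1*(-⅓) = ⅓)
X(r, z) = -2 + r
t = -2918/3 (t = 304*(-2 + ⅓) - 466 = 304*(-5/3) - 466 = -1520/3 - 466 = -2918/3 ≈ -972.67)
1/t = 1/(-2918/3) = -3/2918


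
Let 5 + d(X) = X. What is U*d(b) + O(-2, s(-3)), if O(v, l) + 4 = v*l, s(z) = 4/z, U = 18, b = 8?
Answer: 158/3 ≈ 52.667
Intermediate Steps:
d(X) = -5 + X
O(v, l) = -4 + l*v (O(v, l) = -4 + v*l = -4 + l*v)
U*d(b) + O(-2, s(-3)) = 18*(-5 + 8) + (-4 + (4/(-3))*(-2)) = 18*3 + (-4 + (4*(-⅓))*(-2)) = 54 + (-4 - 4/3*(-2)) = 54 + (-4 + 8/3) = 54 - 4/3 = 158/3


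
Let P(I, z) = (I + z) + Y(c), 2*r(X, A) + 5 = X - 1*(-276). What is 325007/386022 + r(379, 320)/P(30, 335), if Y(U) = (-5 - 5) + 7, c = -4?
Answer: 60777421/34934991 ≈ 1.7397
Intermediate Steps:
Y(U) = -3 (Y(U) = -10 + 7 = -3)
r(X, A) = 271/2 + X/2 (r(X, A) = -5/2 + (X - 1*(-276))/2 = -5/2 + (X + 276)/2 = -5/2 + (276 + X)/2 = -5/2 + (138 + X/2) = 271/2 + X/2)
P(I, z) = -3 + I + z (P(I, z) = (I + z) - 3 = -3 + I + z)
325007/386022 + r(379, 320)/P(30, 335) = 325007/386022 + (271/2 + (1/2)*379)/(-3 + 30 + 335) = 325007*(1/386022) + (271/2 + 379/2)/362 = 325007/386022 + 325*(1/362) = 325007/386022 + 325/362 = 60777421/34934991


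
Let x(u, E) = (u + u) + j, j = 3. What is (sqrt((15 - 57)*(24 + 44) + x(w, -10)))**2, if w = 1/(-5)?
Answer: -14267/5 ≈ -2853.4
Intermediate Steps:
w = -1/5 ≈ -0.20000
x(u, E) = 3 + 2*u (x(u, E) = (u + u) + 3 = 2*u + 3 = 3 + 2*u)
(sqrt((15 - 57)*(24 + 44) + x(w, -10)))**2 = (sqrt((15 - 57)*(24 + 44) + (3 + 2*(-1/5))))**2 = (sqrt(-42*68 + (3 - 2/5)))**2 = (sqrt(-2856 + 13/5))**2 = (sqrt(-14267/5))**2 = (I*sqrt(71335)/5)**2 = -14267/5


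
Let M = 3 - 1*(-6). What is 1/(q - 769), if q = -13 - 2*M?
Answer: -1/800 ≈ -0.0012500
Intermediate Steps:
M = 9 (M = 3 + 6 = 9)
q = -31 (q = -13 - 2*9 = -13 - 18 = -31)
1/(q - 769) = 1/(-31 - 769) = 1/(-800) = -1/800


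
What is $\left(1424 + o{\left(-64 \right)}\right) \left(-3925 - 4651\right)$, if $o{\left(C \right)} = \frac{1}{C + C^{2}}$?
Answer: $- \frac{769370246}{63} \approx -1.2212 \cdot 10^{7}$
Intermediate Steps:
$\left(1424 + o{\left(-64 \right)}\right) \left(-3925 - 4651\right) = \left(1424 + \frac{1}{\left(-64\right) \left(1 - 64\right)}\right) \left(-3925 - 4651\right) = \left(1424 - \frac{1}{64 \left(-63\right)}\right) \left(-8576\right) = \left(1424 - - \frac{1}{4032}\right) \left(-8576\right) = \left(1424 + \frac{1}{4032}\right) \left(-8576\right) = \frac{5741569}{4032} \left(-8576\right) = - \frac{769370246}{63}$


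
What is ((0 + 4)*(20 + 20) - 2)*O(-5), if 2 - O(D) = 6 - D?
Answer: -1422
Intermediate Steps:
O(D) = -4 + D (O(D) = 2 - (6 - D) = 2 + (-6 + D) = -4 + D)
((0 + 4)*(20 + 20) - 2)*O(-5) = ((0 + 4)*(20 + 20) - 2)*(-4 - 5) = (4*40 - 2)*(-9) = (160 - 2)*(-9) = 158*(-9) = -1422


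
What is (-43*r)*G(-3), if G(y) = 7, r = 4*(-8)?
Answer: 9632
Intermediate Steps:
r = -32
(-43*r)*G(-3) = -43*(-32)*7 = 1376*7 = 9632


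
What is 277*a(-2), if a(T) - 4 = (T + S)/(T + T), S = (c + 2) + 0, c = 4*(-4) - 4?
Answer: 2493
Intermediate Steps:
c = -20 (c = -16 - 4 = -20)
S = -18 (S = (-20 + 2) + 0 = -18 + 0 = -18)
a(T) = 4 + (-18 + T)/(2*T) (a(T) = 4 + (T - 18)/(T + T) = 4 + (-18 + T)/((2*T)) = 4 + (-18 + T)*(1/(2*T)) = 4 + (-18 + T)/(2*T))
277*a(-2) = 277*(9/2 - 9/(-2)) = 277*(9/2 - 9*(-½)) = 277*(9/2 + 9/2) = 277*9 = 2493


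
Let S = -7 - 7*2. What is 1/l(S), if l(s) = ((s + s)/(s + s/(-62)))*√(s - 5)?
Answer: -61*I*√26/3224 ≈ -0.096476*I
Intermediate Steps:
S = -21 (S = -7 - 14 = -21)
l(s) = 124*√(-5 + s)/61 (l(s) = ((2*s)/(s + s*(-1/62)))*√(-5 + s) = ((2*s)/(s - s/62))*√(-5 + s) = ((2*s)/((61*s/62)))*√(-5 + s) = ((2*s)*(62/(61*s)))*√(-5 + s) = 124*√(-5 + s)/61)
1/l(S) = 1/(124*√(-5 - 21)/61) = 1/(124*√(-26)/61) = 1/(124*(I*√26)/61) = 1/(124*I*√26/61) = -61*I*√26/3224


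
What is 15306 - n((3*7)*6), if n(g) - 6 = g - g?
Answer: 15300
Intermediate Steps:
n(g) = 6 (n(g) = 6 + (g - g) = 6 + 0 = 6)
15306 - n((3*7)*6) = 15306 - 1*6 = 15306 - 6 = 15300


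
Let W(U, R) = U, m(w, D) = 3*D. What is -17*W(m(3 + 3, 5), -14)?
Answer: -255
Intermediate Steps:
-17*W(m(3 + 3, 5), -14) = -51*5 = -17*15 = -255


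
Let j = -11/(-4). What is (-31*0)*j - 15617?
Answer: -15617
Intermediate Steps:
j = 11/4 (j = -11*(-¼) = 11/4 ≈ 2.7500)
(-31*0)*j - 15617 = -31*0*(11/4) - 15617 = 0*(11/4) - 15617 = 0 - 15617 = -15617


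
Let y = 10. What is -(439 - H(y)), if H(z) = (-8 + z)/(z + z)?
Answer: -4389/10 ≈ -438.90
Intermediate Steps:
H(z) = (-8 + z)/(2*z) (H(z) = (-8 + z)/((2*z)) = (-8 + z)*(1/(2*z)) = (-8 + z)/(2*z))
-(439 - H(y)) = -(439 - (-8 + 10)/(2*10)) = -(439 - 2/(2*10)) = -(439 - 1*⅒) = -(439 - ⅒) = -1*4389/10 = -4389/10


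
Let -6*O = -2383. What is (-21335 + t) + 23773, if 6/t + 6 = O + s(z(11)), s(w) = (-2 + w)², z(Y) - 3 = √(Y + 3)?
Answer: 14474379146/5936953 - 432*√14/5936953 ≈ 2438.0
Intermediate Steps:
z(Y) = 3 + √(3 + Y) (z(Y) = 3 + √(Y + 3) = 3 + √(3 + Y))
O = 2383/6 (O = -⅙*(-2383) = 2383/6 ≈ 397.17)
t = 6/(2347/6 + (1 + √14)²) (t = 6/(-6 + (2383/6 + (-2 + (3 + √(3 + 11)))²)) = 6/(-6 + (2383/6 + (-2 + (3 + √14))²)) = 6/(-6 + (2383/6 + (1 + √14)²)) = 6/(2347/6 + (1 + √14)²) ≈ 0.014505)
(-21335 + t) + 23773 = (-21335 + (87732/5936953 - 432*√14/5936953)) + 23773 = (-126664804523/5936953 - 432*√14/5936953) + 23773 = 14474379146/5936953 - 432*√14/5936953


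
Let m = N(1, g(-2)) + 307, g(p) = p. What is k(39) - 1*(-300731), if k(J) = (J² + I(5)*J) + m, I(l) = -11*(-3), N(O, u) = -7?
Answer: 303839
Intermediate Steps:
I(l) = 33
m = 300 (m = -7 + 307 = 300)
k(J) = 300 + J² + 33*J (k(J) = (J² + 33*J) + 300 = 300 + J² + 33*J)
k(39) - 1*(-300731) = (300 + 39² + 33*39) - 1*(-300731) = (300 + 1521 + 1287) + 300731 = 3108 + 300731 = 303839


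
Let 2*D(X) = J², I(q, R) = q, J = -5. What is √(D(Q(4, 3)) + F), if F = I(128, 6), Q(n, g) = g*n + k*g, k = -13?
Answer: √562/2 ≈ 11.853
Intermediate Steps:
Q(n, g) = -13*g + g*n (Q(n, g) = g*n - 13*g = -13*g + g*n)
D(X) = 25/2 (D(X) = (½)*(-5)² = (½)*25 = 25/2)
F = 128
√(D(Q(4, 3)) + F) = √(25/2 + 128) = √(281/2) = √562/2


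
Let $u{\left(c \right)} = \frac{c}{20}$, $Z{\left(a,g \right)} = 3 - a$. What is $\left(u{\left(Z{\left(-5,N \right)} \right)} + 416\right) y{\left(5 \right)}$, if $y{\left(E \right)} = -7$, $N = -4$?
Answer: $- \frac{14574}{5} \approx -2914.8$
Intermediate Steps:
$u{\left(c \right)} = \frac{c}{20}$ ($u{\left(c \right)} = c \frac{1}{20} = \frac{c}{20}$)
$\left(u{\left(Z{\left(-5,N \right)} \right)} + 416\right) y{\left(5 \right)} = \left(\frac{3 - -5}{20} + 416\right) \left(-7\right) = \left(\frac{3 + 5}{20} + 416\right) \left(-7\right) = \left(\frac{1}{20} \cdot 8 + 416\right) \left(-7\right) = \left(\frac{2}{5} + 416\right) \left(-7\right) = \frac{2082}{5} \left(-7\right) = - \frac{14574}{5}$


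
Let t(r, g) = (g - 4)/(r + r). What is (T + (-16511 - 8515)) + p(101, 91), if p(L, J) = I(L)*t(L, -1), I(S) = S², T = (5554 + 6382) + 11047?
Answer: -4591/2 ≈ -2295.5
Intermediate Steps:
T = 22983 (T = 11936 + 11047 = 22983)
t(r, g) = (-4 + g)/(2*r) (t(r, g) = (-4 + g)/((2*r)) = (-4 + g)*(1/(2*r)) = (-4 + g)/(2*r))
p(L, J) = -5*L/2 (p(L, J) = L²*((-4 - 1)/(2*L)) = L²*((½)*(-5)/L) = L²*(-5/(2*L)) = -5*L/2)
(T + (-16511 - 8515)) + p(101, 91) = (22983 + (-16511 - 8515)) - 5/2*101 = (22983 - 25026) - 505/2 = -2043 - 505/2 = -4591/2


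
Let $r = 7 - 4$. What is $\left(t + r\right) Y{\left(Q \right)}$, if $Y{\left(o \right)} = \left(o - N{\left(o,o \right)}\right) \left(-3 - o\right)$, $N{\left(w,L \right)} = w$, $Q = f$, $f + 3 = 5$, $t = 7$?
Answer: $0$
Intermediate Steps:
$f = 2$ ($f = -3 + 5 = 2$)
$Q = 2$
$Y{\left(o \right)} = 0$ ($Y{\left(o \right)} = \left(o - o\right) \left(-3 - o\right) = 0 \left(-3 - o\right) = 0$)
$r = 3$
$\left(t + r\right) Y{\left(Q \right)} = \left(7 + 3\right) 0 = 10 \cdot 0 = 0$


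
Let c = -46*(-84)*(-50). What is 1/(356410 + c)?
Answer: 1/163210 ≈ 6.1271e-6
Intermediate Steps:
c = -193200 (c = 3864*(-50) = -193200)
1/(356410 + c) = 1/(356410 - 193200) = 1/163210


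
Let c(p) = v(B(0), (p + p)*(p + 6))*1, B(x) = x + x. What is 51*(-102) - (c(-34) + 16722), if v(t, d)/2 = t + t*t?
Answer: -21924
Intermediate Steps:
B(x) = 2*x
v(t, d) = 2*t + 2*t² (v(t, d) = 2*(t + t*t) = 2*(t + t²) = 2*t + 2*t²)
c(p) = 0 (c(p) = (2*(2*0)*(1 + 2*0))*1 = (2*0*(1 + 0))*1 = (2*0*1)*1 = 0*1 = 0)
51*(-102) - (c(-34) + 16722) = 51*(-102) - (0 + 16722) = -5202 - 1*16722 = -5202 - 16722 = -21924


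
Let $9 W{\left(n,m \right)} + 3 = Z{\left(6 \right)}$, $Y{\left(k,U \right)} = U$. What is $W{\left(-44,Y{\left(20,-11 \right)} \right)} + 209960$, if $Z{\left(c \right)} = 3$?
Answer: $209960$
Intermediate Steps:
$W{\left(n,m \right)} = 0$ ($W{\left(n,m \right)} = - \frac{1}{3} + \frac{1}{9} \cdot 3 = - \frac{1}{3} + \frac{1}{3} = 0$)
$W{\left(-44,Y{\left(20,-11 \right)} \right)} + 209960 = 0 + 209960 = 209960$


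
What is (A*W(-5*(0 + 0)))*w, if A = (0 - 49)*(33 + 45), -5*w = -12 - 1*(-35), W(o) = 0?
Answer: 0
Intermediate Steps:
w = -23/5 (w = -(-12 - 1*(-35))/5 = -(-12 + 35)/5 = -1/5*23 = -23/5 ≈ -4.6000)
A = -3822 (A = -49*78 = -3822)
(A*W(-5*(0 + 0)))*w = -3822*0*(-23/5) = 0*(-23/5) = 0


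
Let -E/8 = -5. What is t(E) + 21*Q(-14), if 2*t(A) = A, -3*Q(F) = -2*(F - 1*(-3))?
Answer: -134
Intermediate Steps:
Q(F) = 2 + 2*F/3 (Q(F) = -(-2)*(F - 1*(-3))/3 = -(-2)*(F + 3)/3 = -(-2)*(3 + F)/3 = -(-6 - 2*F)/3 = 2 + 2*F/3)
E = 40 (E = -8*(-5) = 40)
t(A) = A/2
t(E) + 21*Q(-14) = (½)*40 + 21*(2 + (⅔)*(-14)) = 20 + 21*(2 - 28/3) = 20 + 21*(-22/3) = 20 - 154 = -134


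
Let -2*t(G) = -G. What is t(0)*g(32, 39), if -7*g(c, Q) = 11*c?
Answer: 0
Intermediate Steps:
g(c, Q) = -11*c/7
t(G) = G/2 (t(G) = -(-1)*G/2 = G/2)
t(0)*g(32, 39) = ((1/2)*0)*(-11/7*32) = 0*(-352/7) = 0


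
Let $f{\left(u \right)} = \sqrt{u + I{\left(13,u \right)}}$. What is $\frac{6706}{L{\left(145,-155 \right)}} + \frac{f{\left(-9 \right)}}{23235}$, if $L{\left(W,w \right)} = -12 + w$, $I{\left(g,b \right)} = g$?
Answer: $- \frac{155813576}{3880245} \approx -40.156$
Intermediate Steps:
$f{\left(u \right)} = \sqrt{13 + u}$ ($f{\left(u \right)} = \sqrt{u + 13} = \sqrt{13 + u}$)
$\frac{6706}{L{\left(145,-155 \right)}} + \frac{f{\left(-9 \right)}}{23235} = \frac{6706}{-12 - 155} + \frac{\sqrt{13 - 9}}{23235} = \frac{6706}{-167} + \sqrt{4} \cdot \frac{1}{23235} = 6706 \left(- \frac{1}{167}\right) + 2 \cdot \frac{1}{23235} = - \frac{6706}{167} + \frac{2}{23235} = - \frac{155813576}{3880245}$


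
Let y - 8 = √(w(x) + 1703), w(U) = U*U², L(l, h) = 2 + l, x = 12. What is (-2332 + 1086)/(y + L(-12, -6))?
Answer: -2492/3427 - 1246*√3431/3427 ≈ -22.024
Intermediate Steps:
w(U) = U³
y = 8 + √3431 (y = 8 + √(12³ + 1703) = 8 + √(1728 + 1703) = 8 + √3431 ≈ 66.575)
(-2332 + 1086)/(y + L(-12, -6)) = (-2332 + 1086)/((8 + √3431) + (2 - 12)) = -1246/((8 + √3431) - 10) = -1246/(-2 + √3431)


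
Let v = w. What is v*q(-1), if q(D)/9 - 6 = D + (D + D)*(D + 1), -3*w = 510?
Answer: -7650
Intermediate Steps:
w = -170 (w = -1/3*510 = -170)
q(D) = 54 + 9*D + 18*D*(1 + D) (q(D) = 54 + 9*(D + (D + D)*(D + 1)) = 54 + 9*(D + (2*D)*(1 + D)) = 54 + 9*(D + 2*D*(1 + D)) = 54 + (9*D + 18*D*(1 + D)) = 54 + 9*D + 18*D*(1 + D))
v = -170
v*q(-1) = -170*(54 + 18*(-1)**2 + 27*(-1)) = -170*(54 + 18*1 - 27) = -170*(54 + 18 - 27) = -170*45 = -7650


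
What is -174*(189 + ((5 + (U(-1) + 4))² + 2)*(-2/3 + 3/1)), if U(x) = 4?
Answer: -102312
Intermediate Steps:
-174*(189 + ((5 + (U(-1) + 4))² + 2)*(-2/3 + 3/1)) = -174*(189 + ((5 + (4 + 4))² + 2)*(-2/3 + 3/1)) = -174*(189 + ((5 + 8)² + 2)*(-2*⅓ + 3*1)) = -174*(189 + (13² + 2)*(-⅔ + 3)) = -174*(189 + (169 + 2)*(7/3)) = -174*(189 + 171*(7/3)) = -174*(189 + 399) = -174*588 = -102312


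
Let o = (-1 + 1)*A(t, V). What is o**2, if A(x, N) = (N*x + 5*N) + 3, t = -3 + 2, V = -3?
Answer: 0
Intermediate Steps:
t = -1
A(x, N) = 3 + 5*N + N*x (A(x, N) = (5*N + N*x) + 3 = 3 + 5*N + N*x)
o = 0 (o = (-1 + 1)*(3 + 5*(-3) - 3*(-1)) = 0*(3 - 15 + 3) = 0*(-9) = 0)
o**2 = 0**2 = 0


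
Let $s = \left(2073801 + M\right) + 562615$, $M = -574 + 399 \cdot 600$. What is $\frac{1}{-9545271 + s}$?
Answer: $- \frac{1}{6670029} \approx -1.4992 \cdot 10^{-7}$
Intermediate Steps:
$M = 238826$ ($M = -574 + 239400 = 238826$)
$s = 2875242$ ($s = \left(2073801 + 238826\right) + 562615 = 2312627 + 562615 = 2875242$)
$\frac{1}{-9545271 + s} = \frac{1}{-9545271 + 2875242} = \frac{1}{-6670029} = - \frac{1}{6670029}$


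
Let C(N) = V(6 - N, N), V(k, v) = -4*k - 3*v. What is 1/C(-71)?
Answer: -1/95 ≈ -0.010526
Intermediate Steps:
C(N) = -24 + N (C(N) = -4*(6 - N) - 3*N = (-24 + 4*N) - 3*N = -24 + N)
1/C(-71) = 1/(-24 - 71) = 1/(-95) = -1/95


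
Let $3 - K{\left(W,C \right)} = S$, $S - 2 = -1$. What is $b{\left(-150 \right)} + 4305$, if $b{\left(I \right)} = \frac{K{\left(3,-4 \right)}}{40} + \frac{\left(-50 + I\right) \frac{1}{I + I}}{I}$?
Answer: $\frac{3874541}{900} \approx 4305.0$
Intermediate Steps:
$S = 1$ ($S = 2 - 1 = 1$)
$K{\left(W,C \right)} = 2$ ($K{\left(W,C \right)} = 3 - 1 = 2$)
$b{\left(I \right)} = \frac{1}{20} + \frac{-50 + I}{2 I^{2}}$ ($b{\left(I \right)} = \frac{2}{40} + \frac{\left(-50 + I\right) \frac{1}{I + I}}{I} = 2 \cdot \frac{1}{40} + \frac{\left(-50 + I\right) \frac{1}{2 I}}{I} = \frac{1}{20} + \frac{\left(-50 + I\right) \frac{1}{2 I}}{I} = \frac{1}{20} + \frac{\frac{1}{2} \frac{1}{I} \left(-50 + I\right)}{I} = \frac{1}{20} + \frac{-50 + I}{2 I^{2}}$)
$b{\left(-150 \right)} + 4305 = \frac{-500 + \left(-150\right)^{2} + 10 \left(-150\right)}{20 \cdot 22500} + 4305 = \frac{1}{20} \cdot \frac{1}{22500} \left(-500 + 22500 - 1500\right) + 4305 = \frac{1}{20} \cdot \frac{1}{22500} \cdot 20500 + 4305 = \frac{41}{900} + 4305 = \frac{3874541}{900}$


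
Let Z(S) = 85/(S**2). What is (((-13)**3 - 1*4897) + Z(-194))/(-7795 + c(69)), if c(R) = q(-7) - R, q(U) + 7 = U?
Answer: 266989699/296496408 ≈ 0.90048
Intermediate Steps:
q(U) = -7 + U
Z(S) = 85/S**2
c(R) = -14 - R (c(R) = (-7 - 7) - R = -14 - R)
(((-13)**3 - 1*4897) + Z(-194))/(-7795 + c(69)) = (((-13)**3 - 1*4897) + 85/(-194)**2)/(-7795 + (-14 - 1*69)) = ((-2197 - 4897) + 85*(1/37636))/(-7795 + (-14 - 69)) = (-7094 + 85/37636)/(-7795 - 83) = -266989699/37636/(-7878) = -266989699/37636*(-1/7878) = 266989699/296496408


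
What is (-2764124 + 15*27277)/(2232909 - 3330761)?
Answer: 2354969/1097852 ≈ 2.1451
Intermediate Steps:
(-2764124 + 15*27277)/(2232909 - 3330761) = (-2764124 + 409155)/(-1097852) = -2354969*(-1/1097852) = 2354969/1097852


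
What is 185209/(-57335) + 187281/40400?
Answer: 651062507/463266800 ≈ 1.4054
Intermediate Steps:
185209/(-57335) + 187281/40400 = 185209*(-1/57335) + 187281*(1/40400) = -185209/57335 + 187281/40400 = 651062507/463266800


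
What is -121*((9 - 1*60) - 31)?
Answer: 9922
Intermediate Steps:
-121*((9 - 1*60) - 31) = -121*((9 - 60) - 31) = -121*(-51 - 31) = -121*(-82) = 9922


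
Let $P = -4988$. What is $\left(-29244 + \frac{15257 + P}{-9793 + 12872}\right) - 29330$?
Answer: $- \frac{180339077}{3079} \approx -58571.0$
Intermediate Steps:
$\left(-29244 + \frac{15257 + P}{-9793 + 12872}\right) - 29330 = \left(-29244 + \frac{15257 - 4988}{-9793 + 12872}\right) - 29330 = \left(-29244 + \frac{10269}{3079}\right) - 29330 = - \frac{90032007}{3079} - 29330 = - \frac{180339077}{3079}$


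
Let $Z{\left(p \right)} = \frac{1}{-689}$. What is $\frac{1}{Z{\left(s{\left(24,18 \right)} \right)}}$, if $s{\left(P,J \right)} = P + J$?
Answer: $-689$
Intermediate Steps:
$s{\left(P,J \right)} = J + P$
$Z{\left(p \right)} = - \frac{1}{689}$
$\frac{1}{Z{\left(s{\left(24,18 \right)} \right)}} = \frac{1}{- \frac{1}{689}} = -689$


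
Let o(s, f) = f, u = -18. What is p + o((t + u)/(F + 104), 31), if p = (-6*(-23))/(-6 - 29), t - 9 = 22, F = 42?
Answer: 947/35 ≈ 27.057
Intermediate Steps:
t = 31 (t = 9 + 22 = 31)
p = -138/35 (p = 138/(-35) = 138*(-1/35) = -138/35 ≈ -3.9429)
p + o((t + u)/(F + 104), 31) = -138/35 + 31 = 947/35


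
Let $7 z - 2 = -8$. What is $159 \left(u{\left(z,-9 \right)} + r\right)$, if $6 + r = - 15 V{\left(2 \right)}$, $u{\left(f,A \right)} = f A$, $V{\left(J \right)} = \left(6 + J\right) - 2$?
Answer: $- \frac{98262}{7} \approx -14037.0$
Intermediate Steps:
$z = - \frac{6}{7}$ ($z = \frac{2}{7} + \frac{1}{7} \left(-8\right) = \frac{2}{7} - \frac{8}{7} = - \frac{6}{7} \approx -0.85714$)
$V{\left(J \right)} = 4 + J$
$u{\left(f,A \right)} = A f$
$r = -96$ ($r = -6 - 15 \left(4 + 2\right) = -6 - 90 = -96$)
$159 \left(u{\left(z,-9 \right)} + r\right) = 159 \left(\left(-9\right) \left(- \frac{6}{7}\right) - 96\right) = 159 \left(\frac{54}{7} - 96\right) = 159 \left(- \frac{618}{7}\right) = - \frac{98262}{7}$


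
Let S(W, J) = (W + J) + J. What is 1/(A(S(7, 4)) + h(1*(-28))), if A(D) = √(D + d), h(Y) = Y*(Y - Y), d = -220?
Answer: -I*√205/205 ≈ -0.069843*I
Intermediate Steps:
S(W, J) = W + 2*J (S(W, J) = (J + W) + J = W + 2*J)
h(Y) = 0 (h(Y) = Y*0 = 0)
A(D) = √(-220 + D) (A(D) = √(D - 220) = √(-220 + D))
1/(A(S(7, 4)) + h(1*(-28))) = 1/(√(-220 + (7 + 2*4)) + 0) = 1/(√(-220 + (7 + 8)) + 0) = 1/(√(-220 + 15) + 0) = 1/(√(-205) + 0) = 1/(I*√205 + 0) = 1/(I*√205) = -I*√205/205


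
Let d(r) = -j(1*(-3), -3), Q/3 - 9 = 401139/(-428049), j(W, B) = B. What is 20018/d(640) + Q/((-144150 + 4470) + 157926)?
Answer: 2895263989235/433899003 ≈ 6672.7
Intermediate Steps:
Q = 1150434/47561 (Q = 27 + 3*(401139/(-428049)) = 27 + 3*(401139*(-1/428049)) = 27 + 3*(-44571/47561) = 27 - 133713/47561 = 1150434/47561 ≈ 24.189)
d(r) = 3 (d(r) = -1*(-3) = 3)
20018/d(640) + Q/((-144150 + 4470) + 157926) = 20018/3 + 1150434/(47561*((-144150 + 4470) + 157926)) = 20018*(⅓) + 1150434/(47561*(-139680 + 157926)) = 20018/3 + (1150434/47561)/18246 = 20018/3 + (1150434/47561)*(1/18246) = 20018/3 + 191739/144633001 = 2895263989235/433899003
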